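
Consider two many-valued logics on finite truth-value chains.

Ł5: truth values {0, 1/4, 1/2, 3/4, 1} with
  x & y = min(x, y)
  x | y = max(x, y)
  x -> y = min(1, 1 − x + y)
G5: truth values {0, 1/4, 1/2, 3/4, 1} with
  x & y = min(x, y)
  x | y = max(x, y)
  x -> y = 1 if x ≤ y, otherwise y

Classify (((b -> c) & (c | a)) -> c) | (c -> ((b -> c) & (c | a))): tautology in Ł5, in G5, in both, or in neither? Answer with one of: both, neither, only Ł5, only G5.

both

In Ł5: every assignment gives 1 — tautology.
In G5: every assignment gives 1 — tautology.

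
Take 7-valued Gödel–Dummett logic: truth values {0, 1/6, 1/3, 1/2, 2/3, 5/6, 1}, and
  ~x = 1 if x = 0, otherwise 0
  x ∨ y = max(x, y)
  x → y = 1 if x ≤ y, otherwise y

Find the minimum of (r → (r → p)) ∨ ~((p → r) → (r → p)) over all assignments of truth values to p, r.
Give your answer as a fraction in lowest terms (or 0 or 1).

Take p = 1/6, r = 1/3:
r → p = 1/3 → 1/6 = 1/6
r → (r → p) = 1/3 → 1/6 = 1/6
p → r = 1/6 → 1/3 = 1
r → p = 1/3 → 1/6 = 1/6
(p → r) → (r → p) = 1 → 1/6 = 1/6
~((p → r) → (r → p)) = ~1/6 = 0
(r → (r → p)) ∨ ~((p → r) → (r → p)) = 1/6 ∨ 0 = 1/6
No assignment yields a value below 1/6, so this is the minimum.

1/6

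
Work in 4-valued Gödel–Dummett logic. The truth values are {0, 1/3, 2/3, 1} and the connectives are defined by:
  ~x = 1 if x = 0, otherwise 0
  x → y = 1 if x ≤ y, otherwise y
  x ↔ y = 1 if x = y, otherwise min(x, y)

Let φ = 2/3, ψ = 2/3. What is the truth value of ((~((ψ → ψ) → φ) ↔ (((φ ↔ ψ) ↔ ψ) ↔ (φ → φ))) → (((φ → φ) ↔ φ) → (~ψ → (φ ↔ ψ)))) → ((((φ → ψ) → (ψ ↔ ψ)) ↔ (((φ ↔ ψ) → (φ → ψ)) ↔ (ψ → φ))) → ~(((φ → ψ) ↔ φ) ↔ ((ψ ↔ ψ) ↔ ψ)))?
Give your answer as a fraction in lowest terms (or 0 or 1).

0

ψ → ψ = 2/3 → 2/3 = 1
(ψ → ψ) → φ = 1 → 2/3 = 2/3
~((ψ → ψ) → φ) = ~2/3 = 0
φ ↔ ψ = 2/3 ↔ 2/3 = 1
(φ ↔ ψ) ↔ ψ = 1 ↔ 2/3 = 2/3
φ → φ = 2/3 → 2/3 = 1
((φ ↔ ψ) ↔ ψ) ↔ (φ → φ) = 2/3 ↔ 1 = 2/3
~((ψ → ψ) → φ) ↔ (((φ ↔ ψ) ↔ ψ) ↔ (φ → φ)) = 0 ↔ 2/3 = 0
φ → φ = 2/3 → 2/3 = 1
(φ → φ) ↔ φ = 1 ↔ 2/3 = 2/3
~ψ = ~2/3 = 0
φ ↔ ψ = 2/3 ↔ 2/3 = 1
~ψ → (φ ↔ ψ) = 0 → 1 = 1
((φ → φ) ↔ φ) → (~ψ → (φ ↔ ψ)) = 2/3 → 1 = 1
(~((ψ → ψ) → φ) ↔ (((φ ↔ ψ) ↔ ψ) ↔ (φ → φ))) → (((φ → φ) ↔ φ) → (~ψ → (φ ↔ ψ))) = 0 → 1 = 1
φ → ψ = 2/3 → 2/3 = 1
ψ ↔ ψ = 2/3 ↔ 2/3 = 1
(φ → ψ) → (ψ ↔ ψ) = 1 → 1 = 1
φ ↔ ψ = 2/3 ↔ 2/3 = 1
φ → ψ = 2/3 → 2/3 = 1
(φ ↔ ψ) → (φ → ψ) = 1 → 1 = 1
ψ → φ = 2/3 → 2/3 = 1
((φ ↔ ψ) → (φ → ψ)) ↔ (ψ → φ) = 1 ↔ 1 = 1
((φ → ψ) → (ψ ↔ ψ)) ↔ (((φ ↔ ψ) → (φ → ψ)) ↔ (ψ → φ)) = 1 ↔ 1 = 1
φ → ψ = 2/3 → 2/3 = 1
(φ → ψ) ↔ φ = 1 ↔ 2/3 = 2/3
ψ ↔ ψ = 2/3 ↔ 2/3 = 1
(ψ ↔ ψ) ↔ ψ = 1 ↔ 2/3 = 2/3
((φ → ψ) ↔ φ) ↔ ((ψ ↔ ψ) ↔ ψ) = 2/3 ↔ 2/3 = 1
~(((φ → ψ) ↔ φ) ↔ ((ψ ↔ ψ) ↔ ψ)) = ~1 = 0
(((φ → ψ) → (ψ ↔ ψ)) ↔ (((φ ↔ ψ) → (φ → ψ)) ↔ (ψ → φ))) → ~(((φ → ψ) ↔ φ) ↔ ((ψ ↔ ψ) ↔ ψ)) = 1 → 0 = 0
((~((ψ → ψ) → φ) ↔ (((φ ↔ ψ) ↔ ψ) ↔ (φ → φ))) → (((φ → φ) ↔ φ) → (~ψ → (φ ↔ ψ)))) → ((((φ → ψ) → (ψ ↔ ψ)) ↔ (((φ ↔ ψ) → (φ → ψ)) ↔ (ψ → φ))) → ~(((φ → ψ) ↔ φ) ↔ ((ψ ↔ ψ) ↔ ψ))) = 1 → 0 = 0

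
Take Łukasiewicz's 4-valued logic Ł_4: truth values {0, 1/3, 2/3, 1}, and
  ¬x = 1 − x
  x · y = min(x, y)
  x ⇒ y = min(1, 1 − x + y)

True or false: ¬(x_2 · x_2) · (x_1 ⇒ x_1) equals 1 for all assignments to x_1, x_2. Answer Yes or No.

No

Counterexample: take x_1 = 0, x_2 = 1/3.
x_2 · x_2 = 1/3 · 1/3 = 1/3
¬(x_2 · x_2) = ¬1/3 = 2/3
x_1 ⇒ x_1 = 0 ⇒ 0 = 1
¬(x_2 · x_2) · (x_1 ⇒ x_1) = 2/3 · 1 = 2/3
This gives 2/3 ≠ 1.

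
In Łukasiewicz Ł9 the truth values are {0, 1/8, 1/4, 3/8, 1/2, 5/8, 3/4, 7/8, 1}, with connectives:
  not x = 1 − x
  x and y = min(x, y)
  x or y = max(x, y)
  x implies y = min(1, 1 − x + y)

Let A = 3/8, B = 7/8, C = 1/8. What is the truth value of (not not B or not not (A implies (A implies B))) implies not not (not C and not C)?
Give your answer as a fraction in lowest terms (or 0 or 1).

not B = not 7/8 = 1/8
not not B = not 1/8 = 7/8
A implies B = 3/8 implies 7/8 = 1
A implies (A implies B) = 3/8 implies 1 = 1
not (A implies (A implies B)) = not 1 = 0
not not (A implies (A implies B)) = not 0 = 1
not not B or not not (A implies (A implies B)) = 7/8 or 1 = 1
not C = not 1/8 = 7/8
not C = not 1/8 = 7/8
not C and not C = 7/8 and 7/8 = 7/8
not (not C and not C) = not 7/8 = 1/8
not not (not C and not C) = not 1/8 = 7/8
(not not B or not not (A implies (A implies B))) implies not not (not C and not C) = 1 implies 7/8 = 7/8

7/8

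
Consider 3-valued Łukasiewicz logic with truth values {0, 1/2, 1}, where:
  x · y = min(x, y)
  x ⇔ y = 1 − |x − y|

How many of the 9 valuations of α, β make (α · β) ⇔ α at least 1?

6

α = 0, β = 0 ↦ 1  ≥
α = 0, β = 1/2 ↦ 1  ≥
α = 0, β = 1 ↦ 1  ≥
α = 1/2, β = 0 ↦ 1/2  <
α = 1/2, β = 1/2 ↦ 1  ≥
α = 1/2, β = 1 ↦ 1  ≥
α = 1, β = 0 ↦ 0  <
α = 1, β = 1/2 ↦ 1/2  <
α = 1, β = 1 ↦ 1  ≥
So 6 of the 9 assignments meet the threshold.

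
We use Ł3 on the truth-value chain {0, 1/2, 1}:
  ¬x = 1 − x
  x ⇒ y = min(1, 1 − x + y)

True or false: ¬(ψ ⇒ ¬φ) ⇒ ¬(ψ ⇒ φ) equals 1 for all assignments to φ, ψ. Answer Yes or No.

No

Counterexample: take φ = 1, ψ = 1/2.
¬φ = ¬1 = 0
ψ ⇒ ¬φ = 1/2 ⇒ 0 = 1/2
¬(ψ ⇒ ¬φ) = ¬1/2 = 1/2
ψ ⇒ φ = 1/2 ⇒ 1 = 1
¬(ψ ⇒ φ) = ¬1 = 0
¬(ψ ⇒ ¬φ) ⇒ ¬(ψ ⇒ φ) = 1/2 ⇒ 0 = 1/2
This gives 1/2 ≠ 1.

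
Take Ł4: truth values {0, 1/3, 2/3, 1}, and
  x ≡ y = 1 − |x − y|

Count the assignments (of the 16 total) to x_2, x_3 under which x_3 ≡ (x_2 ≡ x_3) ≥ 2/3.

11

x_2 = 0, x_3 = 0 ↦ 0  <
x_2 = 0, x_3 = 1/3 ↦ 2/3  ≥
x_2 = 0, x_3 = 2/3 ↦ 2/3  ≥
x_2 = 0, x_3 = 1 ↦ 0  <
x_2 = 1/3, x_3 = 0 ↦ 1/3  <
x_2 = 1/3, x_3 = 1/3 ↦ 1/3  <
x_2 = 1/3, x_3 = 2/3 ↦ 1  ≥
x_2 = 1/3, x_3 = 1 ↦ 1/3  <
x_2 = 2/3, x_3 = 0 ↦ 2/3  ≥
x_2 = 2/3, x_3 = 1/3 ↦ 2/3  ≥
x_2 = 2/3, x_3 = 2/3 ↦ 2/3  ≥
x_2 = 2/3, x_3 = 1 ↦ 2/3  ≥
x_2 = 1, x_3 = 0 ↦ 1  ≥
x_2 = 1, x_3 = 1/3 ↦ 1  ≥
x_2 = 1, x_3 = 2/3 ↦ 1  ≥
x_2 = 1, x_3 = 1 ↦ 1  ≥
So 11 of the 16 assignments meet the threshold.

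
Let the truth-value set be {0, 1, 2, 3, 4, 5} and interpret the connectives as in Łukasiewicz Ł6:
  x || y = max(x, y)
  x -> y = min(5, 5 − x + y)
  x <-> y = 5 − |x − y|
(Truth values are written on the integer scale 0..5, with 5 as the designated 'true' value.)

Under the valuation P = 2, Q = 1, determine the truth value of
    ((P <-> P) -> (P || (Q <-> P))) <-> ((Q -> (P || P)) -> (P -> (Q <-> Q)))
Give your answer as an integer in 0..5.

4

P <-> P = 2 <-> 2 = 5
Q <-> P = 1 <-> 2 = 4
P || (Q <-> P) = 2 || 4 = 4
(P <-> P) -> (P || (Q <-> P)) = 5 -> 4 = 4
P || P = 2 || 2 = 2
Q -> (P || P) = 1 -> 2 = 5
Q <-> Q = 1 <-> 1 = 5
P -> (Q <-> Q) = 2 -> 5 = 5
(Q -> (P || P)) -> (P -> (Q <-> Q)) = 5 -> 5 = 5
((P <-> P) -> (P || (Q <-> P))) <-> ((Q -> (P || P)) -> (P -> (Q <-> Q))) = 4 <-> 5 = 4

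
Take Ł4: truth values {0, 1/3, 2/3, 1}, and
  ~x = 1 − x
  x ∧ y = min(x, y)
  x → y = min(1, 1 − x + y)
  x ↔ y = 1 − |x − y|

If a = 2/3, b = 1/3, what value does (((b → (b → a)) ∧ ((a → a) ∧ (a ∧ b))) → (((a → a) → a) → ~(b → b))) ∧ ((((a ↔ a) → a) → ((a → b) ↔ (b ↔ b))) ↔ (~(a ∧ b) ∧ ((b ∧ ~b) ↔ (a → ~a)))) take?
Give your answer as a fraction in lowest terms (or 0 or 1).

b → a = 1/3 → 2/3 = 1
b → (b → a) = 1/3 → 1 = 1
a → a = 2/3 → 2/3 = 1
a ∧ b = 2/3 ∧ 1/3 = 1/3
(a → a) ∧ (a ∧ b) = 1 ∧ 1/3 = 1/3
(b → (b → a)) ∧ ((a → a) ∧ (a ∧ b)) = 1 ∧ 1/3 = 1/3
a → a = 2/3 → 2/3 = 1
(a → a) → a = 1 → 2/3 = 2/3
b → b = 1/3 → 1/3 = 1
~(b → b) = ~1 = 0
((a → a) → a) → ~(b → b) = 2/3 → 0 = 1/3
((b → (b → a)) ∧ ((a → a) ∧ (a ∧ b))) → (((a → a) → a) → ~(b → b)) = 1/3 → 1/3 = 1
a ↔ a = 2/3 ↔ 2/3 = 1
(a ↔ a) → a = 1 → 2/3 = 2/3
a → b = 2/3 → 1/3 = 2/3
b ↔ b = 1/3 ↔ 1/3 = 1
(a → b) ↔ (b ↔ b) = 2/3 ↔ 1 = 2/3
((a ↔ a) → a) → ((a → b) ↔ (b ↔ b)) = 2/3 → 2/3 = 1
a ∧ b = 2/3 ∧ 1/3 = 1/3
~(a ∧ b) = ~1/3 = 2/3
~b = ~1/3 = 2/3
b ∧ ~b = 1/3 ∧ 2/3 = 1/3
~a = ~2/3 = 1/3
a → ~a = 2/3 → 1/3 = 2/3
(b ∧ ~b) ↔ (a → ~a) = 1/3 ↔ 2/3 = 2/3
~(a ∧ b) ∧ ((b ∧ ~b) ↔ (a → ~a)) = 2/3 ∧ 2/3 = 2/3
(((a ↔ a) → a) → ((a → b) ↔ (b ↔ b))) ↔ (~(a ∧ b) ∧ ((b ∧ ~b) ↔ (a → ~a))) = 1 ↔ 2/3 = 2/3
(((b → (b → a)) ∧ ((a → a) ∧ (a ∧ b))) → (((a → a) → a) → ~(b → b))) ∧ ((((a ↔ a) → a) → ((a → b) ↔ (b ↔ b))) ↔ (~(a ∧ b) ∧ ((b ∧ ~b) ↔ (a → ~a)))) = 1 ∧ 2/3 = 2/3

2/3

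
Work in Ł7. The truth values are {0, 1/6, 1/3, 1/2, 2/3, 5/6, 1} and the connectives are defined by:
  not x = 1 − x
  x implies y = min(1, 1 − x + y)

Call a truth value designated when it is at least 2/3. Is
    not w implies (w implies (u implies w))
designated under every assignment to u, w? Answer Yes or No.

At u = 5/6, w = 1/2, for instance:
not w = not 1/2 = 1/2
u implies w = 5/6 implies 1/2 = 2/3
w implies (u implies w) = 1/2 implies 2/3 = 1
not w implies (w implies (u implies w)) = 1/2 implies 1 = 1
and checking the remaining 48 assignments likewise gives ≥ 2/3 in every case.

Yes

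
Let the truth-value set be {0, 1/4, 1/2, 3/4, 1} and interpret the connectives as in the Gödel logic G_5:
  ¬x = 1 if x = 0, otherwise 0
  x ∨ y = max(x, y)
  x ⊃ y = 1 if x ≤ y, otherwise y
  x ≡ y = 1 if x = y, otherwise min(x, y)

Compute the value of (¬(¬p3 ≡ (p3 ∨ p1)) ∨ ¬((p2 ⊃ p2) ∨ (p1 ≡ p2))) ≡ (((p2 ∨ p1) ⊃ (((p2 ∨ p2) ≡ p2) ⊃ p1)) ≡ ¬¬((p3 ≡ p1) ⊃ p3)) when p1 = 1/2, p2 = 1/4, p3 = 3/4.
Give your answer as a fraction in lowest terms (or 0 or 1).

¬p3 = ¬3/4 = 0
p3 ∨ p1 = 3/4 ∨ 1/2 = 3/4
¬p3 ≡ (p3 ∨ p1) = 0 ≡ 3/4 = 0
¬(¬p3 ≡ (p3 ∨ p1)) = ¬0 = 1
p2 ⊃ p2 = 1/4 ⊃ 1/4 = 1
p1 ≡ p2 = 1/2 ≡ 1/4 = 1/4
(p2 ⊃ p2) ∨ (p1 ≡ p2) = 1 ∨ 1/4 = 1
¬((p2 ⊃ p2) ∨ (p1 ≡ p2)) = ¬1 = 0
¬(¬p3 ≡ (p3 ∨ p1)) ∨ ¬((p2 ⊃ p2) ∨ (p1 ≡ p2)) = 1 ∨ 0 = 1
p2 ∨ p1 = 1/4 ∨ 1/2 = 1/2
p2 ∨ p2 = 1/4 ∨ 1/4 = 1/4
(p2 ∨ p2) ≡ p2 = 1/4 ≡ 1/4 = 1
((p2 ∨ p2) ≡ p2) ⊃ p1 = 1 ⊃ 1/2 = 1/2
(p2 ∨ p1) ⊃ (((p2 ∨ p2) ≡ p2) ⊃ p1) = 1/2 ⊃ 1/2 = 1
p3 ≡ p1 = 3/4 ≡ 1/2 = 1/2
(p3 ≡ p1) ⊃ p3 = 1/2 ⊃ 3/4 = 1
¬((p3 ≡ p1) ⊃ p3) = ¬1 = 0
¬¬((p3 ≡ p1) ⊃ p3) = ¬0 = 1
((p2 ∨ p1) ⊃ (((p2 ∨ p2) ≡ p2) ⊃ p1)) ≡ ¬¬((p3 ≡ p1) ⊃ p3) = 1 ≡ 1 = 1
(¬(¬p3 ≡ (p3 ∨ p1)) ∨ ¬((p2 ⊃ p2) ∨ (p1 ≡ p2))) ≡ (((p2 ∨ p1) ⊃ (((p2 ∨ p2) ≡ p2) ⊃ p1)) ≡ ¬¬((p3 ≡ p1) ⊃ p3)) = 1 ≡ 1 = 1

1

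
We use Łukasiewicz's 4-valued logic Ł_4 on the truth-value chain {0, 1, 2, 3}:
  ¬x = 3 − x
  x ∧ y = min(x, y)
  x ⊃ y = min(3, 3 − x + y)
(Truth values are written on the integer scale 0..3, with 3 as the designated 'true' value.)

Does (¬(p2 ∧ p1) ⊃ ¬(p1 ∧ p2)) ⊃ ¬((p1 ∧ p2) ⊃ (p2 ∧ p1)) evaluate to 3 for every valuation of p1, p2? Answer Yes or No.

Counterexample: take p1 = 0, p2 = 0.
p2 ∧ p1 = 0 ∧ 0 = 0
¬(p2 ∧ p1) = ¬0 = 3
p1 ∧ p2 = 0 ∧ 0 = 0
¬(p1 ∧ p2) = ¬0 = 3
¬(p2 ∧ p1) ⊃ ¬(p1 ∧ p2) = 3 ⊃ 3 = 3
(p1 ∧ p2) ⊃ (p2 ∧ p1) = 0 ⊃ 0 = 3
¬((p1 ∧ p2) ⊃ (p2 ∧ p1)) = ¬3 = 0
(¬(p2 ∧ p1) ⊃ ¬(p1 ∧ p2)) ⊃ ¬((p1 ∧ p2) ⊃ (p2 ∧ p1)) = 3 ⊃ 0 = 0
This gives 0 ≠ 3.

No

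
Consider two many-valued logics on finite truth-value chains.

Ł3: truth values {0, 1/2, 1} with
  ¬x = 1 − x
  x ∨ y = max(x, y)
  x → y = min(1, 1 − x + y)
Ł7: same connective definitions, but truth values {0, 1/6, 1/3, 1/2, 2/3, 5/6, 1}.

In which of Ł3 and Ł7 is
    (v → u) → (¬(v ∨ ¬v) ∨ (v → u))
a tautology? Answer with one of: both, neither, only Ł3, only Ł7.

both

In Ł3: every assignment gives 1 — tautology.
In Ł7: every assignment gives 1 — tautology.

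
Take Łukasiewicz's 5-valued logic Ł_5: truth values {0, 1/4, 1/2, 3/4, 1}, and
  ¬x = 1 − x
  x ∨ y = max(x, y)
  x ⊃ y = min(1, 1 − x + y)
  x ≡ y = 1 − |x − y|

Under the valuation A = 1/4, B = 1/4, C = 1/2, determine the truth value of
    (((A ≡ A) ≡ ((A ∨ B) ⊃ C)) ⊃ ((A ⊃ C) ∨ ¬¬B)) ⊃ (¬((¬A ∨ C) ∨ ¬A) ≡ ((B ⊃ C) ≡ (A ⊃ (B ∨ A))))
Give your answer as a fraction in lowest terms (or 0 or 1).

1/4

A ≡ A = 1/4 ≡ 1/4 = 1
A ∨ B = 1/4 ∨ 1/4 = 1/4
(A ∨ B) ⊃ C = 1/4 ⊃ 1/2 = 1
(A ≡ A) ≡ ((A ∨ B) ⊃ C) = 1 ≡ 1 = 1
A ⊃ C = 1/4 ⊃ 1/2 = 1
¬B = ¬1/4 = 3/4
¬¬B = ¬3/4 = 1/4
(A ⊃ C) ∨ ¬¬B = 1 ∨ 1/4 = 1
((A ≡ A) ≡ ((A ∨ B) ⊃ C)) ⊃ ((A ⊃ C) ∨ ¬¬B) = 1 ⊃ 1 = 1
¬A = ¬1/4 = 3/4
¬A ∨ C = 3/4 ∨ 1/2 = 3/4
¬A = ¬1/4 = 3/4
(¬A ∨ C) ∨ ¬A = 3/4 ∨ 3/4 = 3/4
¬((¬A ∨ C) ∨ ¬A) = ¬3/4 = 1/4
B ⊃ C = 1/4 ⊃ 1/2 = 1
B ∨ A = 1/4 ∨ 1/4 = 1/4
A ⊃ (B ∨ A) = 1/4 ⊃ 1/4 = 1
(B ⊃ C) ≡ (A ⊃ (B ∨ A)) = 1 ≡ 1 = 1
¬((¬A ∨ C) ∨ ¬A) ≡ ((B ⊃ C) ≡ (A ⊃ (B ∨ A))) = 1/4 ≡ 1 = 1/4
(((A ≡ A) ≡ ((A ∨ B) ⊃ C)) ⊃ ((A ⊃ C) ∨ ¬¬B)) ⊃ (¬((¬A ∨ C) ∨ ¬A) ≡ ((B ⊃ C) ≡ (A ⊃ (B ∨ A)))) = 1 ⊃ 1/4 = 1/4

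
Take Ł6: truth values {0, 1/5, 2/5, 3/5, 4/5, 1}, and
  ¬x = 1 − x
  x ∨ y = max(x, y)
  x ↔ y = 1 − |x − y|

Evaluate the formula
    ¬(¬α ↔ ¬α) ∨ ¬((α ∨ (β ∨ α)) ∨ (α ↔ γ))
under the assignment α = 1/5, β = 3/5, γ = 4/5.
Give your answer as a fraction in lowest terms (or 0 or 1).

2/5

¬α = ¬1/5 = 4/5
¬α = ¬1/5 = 4/5
¬α ↔ ¬α = 4/5 ↔ 4/5 = 1
¬(¬α ↔ ¬α) = ¬1 = 0
β ∨ α = 3/5 ∨ 1/5 = 3/5
α ∨ (β ∨ α) = 1/5 ∨ 3/5 = 3/5
α ↔ γ = 1/5 ↔ 4/5 = 2/5
(α ∨ (β ∨ α)) ∨ (α ↔ γ) = 3/5 ∨ 2/5 = 3/5
¬((α ∨ (β ∨ α)) ∨ (α ↔ γ)) = ¬3/5 = 2/5
¬(¬α ↔ ¬α) ∨ ¬((α ∨ (β ∨ α)) ∨ (α ↔ γ)) = 0 ∨ 2/5 = 2/5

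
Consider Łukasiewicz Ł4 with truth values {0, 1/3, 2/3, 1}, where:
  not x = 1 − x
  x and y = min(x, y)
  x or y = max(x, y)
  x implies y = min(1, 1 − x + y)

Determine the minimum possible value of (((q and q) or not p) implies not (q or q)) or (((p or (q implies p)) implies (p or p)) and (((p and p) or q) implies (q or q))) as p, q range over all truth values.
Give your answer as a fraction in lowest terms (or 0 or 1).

Take p = 0, q = 1/3:
q and q = 1/3 and 1/3 = 1/3
not p = not 0 = 1
(q and q) or not p = 1/3 or 1 = 1
q or q = 1/3 or 1/3 = 1/3
not (q or q) = not 1/3 = 2/3
((q and q) or not p) implies not (q or q) = 1 implies 2/3 = 2/3
q implies p = 1/3 implies 0 = 2/3
p or (q implies p) = 0 or 2/3 = 2/3
p or p = 0 or 0 = 0
(p or (q implies p)) implies (p or p) = 2/3 implies 0 = 1/3
p and p = 0 and 0 = 0
(p and p) or q = 0 or 1/3 = 1/3
q or q = 1/3 or 1/3 = 1/3
((p and p) or q) implies (q or q) = 1/3 implies 1/3 = 1
((p or (q implies p)) implies (p or p)) and (((p and p) or q) implies (q or q)) = 1/3 and 1 = 1/3
(((q and q) or not p) implies not (q or q)) or (((p or (q implies p)) implies (p or p)) and (((p and p) or q) implies (q or q))) = 2/3 or 1/3 = 2/3
No assignment yields a value below 2/3, so this is the minimum.

2/3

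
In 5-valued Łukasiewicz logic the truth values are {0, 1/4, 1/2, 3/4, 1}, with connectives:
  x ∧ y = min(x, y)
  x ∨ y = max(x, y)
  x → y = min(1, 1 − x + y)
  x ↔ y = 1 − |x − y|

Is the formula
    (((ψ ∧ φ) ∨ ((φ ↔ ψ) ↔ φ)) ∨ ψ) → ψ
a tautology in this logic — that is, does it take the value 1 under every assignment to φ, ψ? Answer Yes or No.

No

Counterexample: take φ = 1/4, ψ = 0.
ψ ∧ φ = 0 ∧ 1/4 = 0
φ ↔ ψ = 1/4 ↔ 0 = 3/4
(φ ↔ ψ) ↔ φ = 3/4 ↔ 1/4 = 1/2
(ψ ∧ φ) ∨ ((φ ↔ ψ) ↔ φ) = 0 ∨ 1/2 = 1/2
((ψ ∧ φ) ∨ ((φ ↔ ψ) ↔ φ)) ∨ ψ = 1/2 ∨ 0 = 1/2
(((ψ ∧ φ) ∨ ((φ ↔ ψ) ↔ φ)) ∨ ψ) → ψ = 1/2 → 0 = 1/2
This gives 1/2 ≠ 1.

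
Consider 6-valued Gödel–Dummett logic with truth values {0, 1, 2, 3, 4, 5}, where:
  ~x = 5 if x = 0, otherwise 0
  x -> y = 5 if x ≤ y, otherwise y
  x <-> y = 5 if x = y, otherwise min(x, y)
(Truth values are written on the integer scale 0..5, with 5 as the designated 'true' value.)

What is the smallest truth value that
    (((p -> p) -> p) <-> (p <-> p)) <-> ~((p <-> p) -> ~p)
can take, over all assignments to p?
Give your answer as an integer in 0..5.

Take p = 1:
p -> p = 1 -> 1 = 5
(p -> p) -> p = 5 -> 1 = 1
p <-> p = 1 <-> 1 = 5
((p -> p) -> p) <-> (p <-> p) = 1 <-> 5 = 1
p <-> p = 1 <-> 1 = 5
~p = ~1 = 0
(p <-> p) -> ~p = 5 -> 0 = 0
~((p <-> p) -> ~p) = ~0 = 5
(((p -> p) -> p) <-> (p <-> p)) <-> ~((p <-> p) -> ~p) = 1 <-> 5 = 1
No assignment yields a value below 1, so this is the minimum.

1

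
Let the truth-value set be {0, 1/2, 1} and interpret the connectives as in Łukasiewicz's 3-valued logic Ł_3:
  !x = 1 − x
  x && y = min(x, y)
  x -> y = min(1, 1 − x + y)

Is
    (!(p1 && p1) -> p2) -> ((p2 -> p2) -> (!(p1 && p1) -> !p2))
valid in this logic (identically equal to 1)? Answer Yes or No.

Counterexample: take p1 = 0, p2 = 1.
p1 && p1 = 0 && 0 = 0
!(p1 && p1) = !0 = 1
!(p1 && p1) -> p2 = 1 -> 1 = 1
p2 -> p2 = 1 -> 1 = 1
p1 && p1 = 0 && 0 = 0
!(p1 && p1) = !0 = 1
!p2 = !1 = 0
!(p1 && p1) -> !p2 = 1 -> 0 = 0
(p2 -> p2) -> (!(p1 && p1) -> !p2) = 1 -> 0 = 0
(!(p1 && p1) -> p2) -> ((p2 -> p2) -> (!(p1 && p1) -> !p2)) = 1 -> 0 = 0
This gives 0 ≠ 1.

No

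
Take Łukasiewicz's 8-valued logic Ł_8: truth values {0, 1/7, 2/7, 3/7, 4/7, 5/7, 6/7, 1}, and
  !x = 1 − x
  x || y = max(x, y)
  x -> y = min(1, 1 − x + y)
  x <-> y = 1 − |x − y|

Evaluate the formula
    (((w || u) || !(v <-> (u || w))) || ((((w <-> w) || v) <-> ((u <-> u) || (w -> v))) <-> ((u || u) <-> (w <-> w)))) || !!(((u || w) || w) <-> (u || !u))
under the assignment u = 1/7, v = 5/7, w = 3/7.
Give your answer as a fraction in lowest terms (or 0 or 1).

4/7

w || u = 3/7 || 1/7 = 3/7
u || w = 1/7 || 3/7 = 3/7
v <-> (u || w) = 5/7 <-> 3/7 = 5/7
!(v <-> (u || w)) = !5/7 = 2/7
(w || u) || !(v <-> (u || w)) = 3/7 || 2/7 = 3/7
w <-> w = 3/7 <-> 3/7 = 1
(w <-> w) || v = 1 || 5/7 = 1
u <-> u = 1/7 <-> 1/7 = 1
w -> v = 3/7 -> 5/7 = 1
(u <-> u) || (w -> v) = 1 || 1 = 1
((w <-> w) || v) <-> ((u <-> u) || (w -> v)) = 1 <-> 1 = 1
u || u = 1/7 || 1/7 = 1/7
w <-> w = 3/7 <-> 3/7 = 1
(u || u) <-> (w <-> w) = 1/7 <-> 1 = 1/7
(((w <-> w) || v) <-> ((u <-> u) || (w -> v))) <-> ((u || u) <-> (w <-> w)) = 1 <-> 1/7 = 1/7
((w || u) || !(v <-> (u || w))) || ((((w <-> w) || v) <-> ((u <-> u) || (w -> v))) <-> ((u || u) <-> (w <-> w))) = 3/7 || 1/7 = 3/7
u || w = 1/7 || 3/7 = 3/7
(u || w) || w = 3/7 || 3/7 = 3/7
!u = !1/7 = 6/7
u || !u = 1/7 || 6/7 = 6/7
((u || w) || w) <-> (u || !u) = 3/7 <-> 6/7 = 4/7
!(((u || w) || w) <-> (u || !u)) = !4/7 = 3/7
!!(((u || w) || w) <-> (u || !u)) = !3/7 = 4/7
(((w || u) || !(v <-> (u || w))) || ((((w <-> w) || v) <-> ((u <-> u) || (w -> v))) <-> ((u || u) <-> (w <-> w)))) || !!(((u || w) || w) <-> (u || !u)) = 3/7 || 4/7 = 4/7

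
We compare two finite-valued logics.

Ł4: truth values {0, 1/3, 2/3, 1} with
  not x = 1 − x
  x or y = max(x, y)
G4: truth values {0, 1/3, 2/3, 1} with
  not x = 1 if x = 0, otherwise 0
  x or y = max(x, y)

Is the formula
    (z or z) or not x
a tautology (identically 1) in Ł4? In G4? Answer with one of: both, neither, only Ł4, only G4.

neither

In Ł4: at x = 1/3, z = 0 the value is 2/3 — not a tautology.
In G4: at x = 1/3, z = 0 the value is 0 — not a tautology.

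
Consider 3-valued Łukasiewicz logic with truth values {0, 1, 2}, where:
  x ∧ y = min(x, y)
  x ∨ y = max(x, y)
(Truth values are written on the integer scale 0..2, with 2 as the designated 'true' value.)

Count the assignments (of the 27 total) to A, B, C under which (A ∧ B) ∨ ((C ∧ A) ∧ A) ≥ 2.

value 2: 5 assignments (counts)
value 1: 11 assignments
value 0: 11 assignments
So 5 of the 27 assignments meet the threshold.

5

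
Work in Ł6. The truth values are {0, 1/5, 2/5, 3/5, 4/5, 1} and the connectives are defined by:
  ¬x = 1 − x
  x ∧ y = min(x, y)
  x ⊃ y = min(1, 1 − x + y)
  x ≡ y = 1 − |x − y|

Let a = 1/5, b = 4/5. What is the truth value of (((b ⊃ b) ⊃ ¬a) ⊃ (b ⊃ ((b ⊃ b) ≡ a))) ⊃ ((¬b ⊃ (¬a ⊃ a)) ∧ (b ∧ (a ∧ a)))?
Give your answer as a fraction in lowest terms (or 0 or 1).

b ⊃ b = 4/5 ⊃ 4/5 = 1
¬a = ¬1/5 = 4/5
(b ⊃ b) ⊃ ¬a = 1 ⊃ 4/5 = 4/5
b ⊃ b = 4/5 ⊃ 4/5 = 1
(b ⊃ b) ≡ a = 1 ≡ 1/5 = 1/5
b ⊃ ((b ⊃ b) ≡ a) = 4/5 ⊃ 1/5 = 2/5
((b ⊃ b) ⊃ ¬a) ⊃ (b ⊃ ((b ⊃ b) ≡ a)) = 4/5 ⊃ 2/5 = 3/5
¬b = ¬4/5 = 1/5
¬a = ¬1/5 = 4/5
¬a ⊃ a = 4/5 ⊃ 1/5 = 2/5
¬b ⊃ (¬a ⊃ a) = 1/5 ⊃ 2/5 = 1
a ∧ a = 1/5 ∧ 1/5 = 1/5
b ∧ (a ∧ a) = 4/5 ∧ 1/5 = 1/5
(¬b ⊃ (¬a ⊃ a)) ∧ (b ∧ (a ∧ a)) = 1 ∧ 1/5 = 1/5
(((b ⊃ b) ⊃ ¬a) ⊃ (b ⊃ ((b ⊃ b) ≡ a))) ⊃ ((¬b ⊃ (¬a ⊃ a)) ∧ (b ∧ (a ∧ a))) = 3/5 ⊃ 1/5 = 3/5

3/5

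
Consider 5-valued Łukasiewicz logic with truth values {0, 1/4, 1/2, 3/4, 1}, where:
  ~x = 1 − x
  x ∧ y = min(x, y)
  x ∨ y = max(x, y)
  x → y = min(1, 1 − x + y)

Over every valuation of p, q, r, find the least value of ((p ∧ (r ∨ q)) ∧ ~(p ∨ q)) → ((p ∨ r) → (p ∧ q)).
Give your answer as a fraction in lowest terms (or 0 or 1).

1/2

Take p = 1/2, q = 0, r = 1:
r ∨ q = 1 ∨ 0 = 1
p ∧ (r ∨ q) = 1/2 ∧ 1 = 1/2
p ∨ q = 1/2 ∨ 0 = 1/2
~(p ∨ q) = ~1/2 = 1/2
(p ∧ (r ∨ q)) ∧ ~(p ∨ q) = 1/2 ∧ 1/2 = 1/2
p ∨ r = 1/2 ∨ 1 = 1
p ∧ q = 1/2 ∧ 0 = 0
(p ∨ r) → (p ∧ q) = 1 → 0 = 0
((p ∧ (r ∨ q)) ∧ ~(p ∨ q)) → ((p ∨ r) → (p ∧ q)) = 1/2 → 0 = 1/2
No assignment yields a value below 1/2, so this is the minimum.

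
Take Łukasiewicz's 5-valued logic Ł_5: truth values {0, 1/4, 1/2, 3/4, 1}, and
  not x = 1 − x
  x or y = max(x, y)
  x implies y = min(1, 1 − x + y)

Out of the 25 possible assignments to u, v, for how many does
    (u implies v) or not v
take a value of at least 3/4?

24

value 1: 19 assignments (counts)
value 3/4: 5 assignments (counts)
value 1/2: 1 assignment
So 24 of the 25 assignments meet the threshold.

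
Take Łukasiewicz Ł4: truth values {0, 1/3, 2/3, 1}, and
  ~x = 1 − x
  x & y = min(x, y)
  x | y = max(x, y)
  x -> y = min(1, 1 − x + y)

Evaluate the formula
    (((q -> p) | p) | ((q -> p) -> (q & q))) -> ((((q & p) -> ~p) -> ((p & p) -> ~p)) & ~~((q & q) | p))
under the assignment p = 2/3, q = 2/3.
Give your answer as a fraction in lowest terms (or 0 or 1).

2/3

q -> p = 2/3 -> 2/3 = 1
(q -> p) | p = 1 | 2/3 = 1
q -> p = 2/3 -> 2/3 = 1
q & q = 2/3 & 2/3 = 2/3
(q -> p) -> (q & q) = 1 -> 2/3 = 2/3
((q -> p) | p) | ((q -> p) -> (q & q)) = 1 | 2/3 = 1
q & p = 2/3 & 2/3 = 2/3
~p = ~2/3 = 1/3
(q & p) -> ~p = 2/3 -> 1/3 = 2/3
p & p = 2/3 & 2/3 = 2/3
~p = ~2/3 = 1/3
(p & p) -> ~p = 2/3 -> 1/3 = 2/3
((q & p) -> ~p) -> ((p & p) -> ~p) = 2/3 -> 2/3 = 1
q & q = 2/3 & 2/3 = 2/3
(q & q) | p = 2/3 | 2/3 = 2/3
~((q & q) | p) = ~2/3 = 1/3
~~((q & q) | p) = ~1/3 = 2/3
(((q & p) -> ~p) -> ((p & p) -> ~p)) & ~~((q & q) | p) = 1 & 2/3 = 2/3
(((q -> p) | p) | ((q -> p) -> (q & q))) -> ((((q & p) -> ~p) -> ((p & p) -> ~p)) & ~~((q & q) | p)) = 1 -> 2/3 = 2/3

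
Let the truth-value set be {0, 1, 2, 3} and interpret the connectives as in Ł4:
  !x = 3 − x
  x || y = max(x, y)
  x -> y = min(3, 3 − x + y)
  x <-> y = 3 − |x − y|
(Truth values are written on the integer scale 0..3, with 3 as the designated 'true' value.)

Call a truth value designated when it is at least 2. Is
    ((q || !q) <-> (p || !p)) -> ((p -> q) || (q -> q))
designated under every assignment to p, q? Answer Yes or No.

p = 0, q = 0 ↦ 3
p = 0, q = 1 ↦ 3
p = 0, q = 2 ↦ 3
p = 0, q = 3 ↦ 3
p = 1, q = 0 ↦ 3
p = 1, q = 1 ↦ 3
p = 1, q = 2 ↦ 3
p = 1, q = 3 ↦ 3
p = 2, q = 0 ↦ 3
p = 2, q = 1 ↦ 3
p = 2, q = 2 ↦ 3
p = 2, q = 3 ↦ 3
p = 3, q = 0 ↦ 3
p = 3, q = 1 ↦ 3
p = 3, q = 2 ↦ 3
p = 3, q = 3 ↦ 3
Every assignment gives a value ≥ 2.

Yes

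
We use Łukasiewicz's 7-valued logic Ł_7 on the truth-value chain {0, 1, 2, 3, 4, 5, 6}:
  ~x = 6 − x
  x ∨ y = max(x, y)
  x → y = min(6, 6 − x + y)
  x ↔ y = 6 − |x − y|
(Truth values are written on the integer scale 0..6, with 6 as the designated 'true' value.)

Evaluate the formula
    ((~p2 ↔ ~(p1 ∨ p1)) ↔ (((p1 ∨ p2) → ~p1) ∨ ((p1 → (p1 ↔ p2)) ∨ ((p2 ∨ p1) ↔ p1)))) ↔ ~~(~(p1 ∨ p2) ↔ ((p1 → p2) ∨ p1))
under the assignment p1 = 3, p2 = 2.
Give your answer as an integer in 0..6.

~p2 = ~2 = 4
p1 ∨ p1 = 3 ∨ 3 = 3
~(p1 ∨ p1) = ~3 = 3
~p2 ↔ ~(p1 ∨ p1) = 4 ↔ 3 = 5
p1 ∨ p2 = 3 ∨ 2 = 3
~p1 = ~3 = 3
(p1 ∨ p2) → ~p1 = 3 → 3 = 6
p1 ↔ p2 = 3 ↔ 2 = 5
p1 → (p1 ↔ p2) = 3 → 5 = 6
p2 ∨ p1 = 2 ∨ 3 = 3
(p2 ∨ p1) ↔ p1 = 3 ↔ 3 = 6
(p1 → (p1 ↔ p2)) ∨ ((p2 ∨ p1) ↔ p1) = 6 ∨ 6 = 6
((p1 ∨ p2) → ~p1) ∨ ((p1 → (p1 ↔ p2)) ∨ ((p2 ∨ p1) ↔ p1)) = 6 ∨ 6 = 6
(~p2 ↔ ~(p1 ∨ p1)) ↔ (((p1 ∨ p2) → ~p1) ∨ ((p1 → (p1 ↔ p2)) ∨ ((p2 ∨ p1) ↔ p1))) = 5 ↔ 6 = 5
p1 ∨ p2 = 3 ∨ 2 = 3
~(p1 ∨ p2) = ~3 = 3
p1 → p2 = 3 → 2 = 5
(p1 → p2) ∨ p1 = 5 ∨ 3 = 5
~(p1 ∨ p2) ↔ ((p1 → p2) ∨ p1) = 3 ↔ 5 = 4
~(~(p1 ∨ p2) ↔ ((p1 → p2) ∨ p1)) = ~4 = 2
~~(~(p1 ∨ p2) ↔ ((p1 → p2) ∨ p1)) = ~2 = 4
((~p2 ↔ ~(p1 ∨ p1)) ↔ (((p1 ∨ p2) → ~p1) ∨ ((p1 → (p1 ↔ p2)) ∨ ((p2 ∨ p1) ↔ p1)))) ↔ ~~(~(p1 ∨ p2) ↔ ((p1 → p2) ∨ p1)) = 5 ↔ 4 = 5

5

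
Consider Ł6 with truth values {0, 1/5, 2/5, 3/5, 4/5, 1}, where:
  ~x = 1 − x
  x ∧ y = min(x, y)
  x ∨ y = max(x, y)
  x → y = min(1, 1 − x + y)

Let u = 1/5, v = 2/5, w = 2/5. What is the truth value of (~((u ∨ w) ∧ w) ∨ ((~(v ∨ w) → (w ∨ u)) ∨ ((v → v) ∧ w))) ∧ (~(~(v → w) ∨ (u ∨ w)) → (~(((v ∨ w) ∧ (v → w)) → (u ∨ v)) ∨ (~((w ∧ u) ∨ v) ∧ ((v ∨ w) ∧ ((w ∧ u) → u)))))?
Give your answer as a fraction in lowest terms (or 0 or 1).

u ∨ w = 1/5 ∨ 2/5 = 2/5
(u ∨ w) ∧ w = 2/5 ∧ 2/5 = 2/5
~((u ∨ w) ∧ w) = ~2/5 = 3/5
v ∨ w = 2/5 ∨ 2/5 = 2/5
~(v ∨ w) = ~2/5 = 3/5
w ∨ u = 2/5 ∨ 1/5 = 2/5
~(v ∨ w) → (w ∨ u) = 3/5 → 2/5 = 4/5
v → v = 2/5 → 2/5 = 1
(v → v) ∧ w = 1 ∧ 2/5 = 2/5
(~(v ∨ w) → (w ∨ u)) ∨ ((v → v) ∧ w) = 4/5 ∨ 2/5 = 4/5
~((u ∨ w) ∧ w) ∨ ((~(v ∨ w) → (w ∨ u)) ∨ ((v → v) ∧ w)) = 3/5 ∨ 4/5 = 4/5
v → w = 2/5 → 2/5 = 1
~(v → w) = ~1 = 0
u ∨ w = 1/5 ∨ 2/5 = 2/5
~(v → w) ∨ (u ∨ w) = 0 ∨ 2/5 = 2/5
~(~(v → w) ∨ (u ∨ w)) = ~2/5 = 3/5
v ∨ w = 2/5 ∨ 2/5 = 2/5
v → w = 2/5 → 2/5 = 1
(v ∨ w) ∧ (v → w) = 2/5 ∧ 1 = 2/5
u ∨ v = 1/5 ∨ 2/5 = 2/5
((v ∨ w) ∧ (v → w)) → (u ∨ v) = 2/5 → 2/5 = 1
~(((v ∨ w) ∧ (v → w)) → (u ∨ v)) = ~1 = 0
w ∧ u = 2/5 ∧ 1/5 = 1/5
(w ∧ u) ∨ v = 1/5 ∨ 2/5 = 2/5
~((w ∧ u) ∨ v) = ~2/5 = 3/5
v ∨ w = 2/5 ∨ 2/5 = 2/5
w ∧ u = 2/5 ∧ 1/5 = 1/5
(w ∧ u) → u = 1/5 → 1/5 = 1
(v ∨ w) ∧ ((w ∧ u) → u) = 2/5 ∧ 1 = 2/5
~((w ∧ u) ∨ v) ∧ ((v ∨ w) ∧ ((w ∧ u) → u)) = 3/5 ∧ 2/5 = 2/5
~(((v ∨ w) ∧ (v → w)) → (u ∨ v)) ∨ (~((w ∧ u) ∨ v) ∧ ((v ∨ w) ∧ ((w ∧ u) → u))) = 0 ∨ 2/5 = 2/5
~(~(v → w) ∨ (u ∨ w)) → (~(((v ∨ w) ∧ (v → w)) → (u ∨ v)) ∨ (~((w ∧ u) ∨ v) ∧ ((v ∨ w) ∧ ((w ∧ u) → u)))) = 3/5 → 2/5 = 4/5
(~((u ∨ w) ∧ w) ∨ ((~(v ∨ w) → (w ∨ u)) ∨ ((v → v) ∧ w))) ∧ (~(~(v → w) ∨ (u ∨ w)) → (~(((v ∨ w) ∧ (v → w)) → (u ∨ v)) ∨ (~((w ∧ u) ∨ v) ∧ ((v ∨ w) ∧ ((w ∧ u) → u))))) = 4/5 ∧ 4/5 = 4/5

4/5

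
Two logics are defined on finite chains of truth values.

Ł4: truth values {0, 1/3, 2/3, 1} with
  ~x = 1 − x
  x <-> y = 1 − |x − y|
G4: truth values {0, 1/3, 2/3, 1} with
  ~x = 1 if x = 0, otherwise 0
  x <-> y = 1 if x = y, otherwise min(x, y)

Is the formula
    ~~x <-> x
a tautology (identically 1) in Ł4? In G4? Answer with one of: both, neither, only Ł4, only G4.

In Ł4: every assignment gives 1 — tautology.
In G4: at x = 1/3 the value is 1/3 — not a tautology.

only Ł4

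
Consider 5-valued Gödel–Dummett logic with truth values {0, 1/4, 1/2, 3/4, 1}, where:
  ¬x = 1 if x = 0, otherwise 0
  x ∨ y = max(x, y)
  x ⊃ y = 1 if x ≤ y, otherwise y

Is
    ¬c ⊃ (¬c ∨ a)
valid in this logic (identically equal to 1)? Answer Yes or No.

At a = 1, c = 1/4, for instance:
¬c = ¬1/4 = 0
¬c ∨ a = 0 ∨ 1 = 1
¬c ⊃ (¬c ∨ a) = 0 ⊃ 1 = 1
and checking the remaining 24 assignments likewise gives ≥ 1 in every case.

Yes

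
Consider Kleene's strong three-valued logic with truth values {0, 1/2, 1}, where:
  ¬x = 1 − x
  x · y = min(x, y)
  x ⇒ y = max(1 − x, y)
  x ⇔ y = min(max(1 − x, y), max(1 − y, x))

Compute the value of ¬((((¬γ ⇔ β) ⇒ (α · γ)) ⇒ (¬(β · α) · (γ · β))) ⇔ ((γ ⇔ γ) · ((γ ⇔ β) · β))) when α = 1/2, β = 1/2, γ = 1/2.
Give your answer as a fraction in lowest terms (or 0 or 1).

1/2

¬γ = ¬1/2 = 1/2
¬γ ⇔ β = 1/2 ⇔ 1/2 = 1/2
α · γ = 1/2 · 1/2 = 1/2
(¬γ ⇔ β) ⇒ (α · γ) = 1/2 ⇒ 1/2 = 1/2
β · α = 1/2 · 1/2 = 1/2
¬(β · α) = ¬1/2 = 1/2
γ · β = 1/2 · 1/2 = 1/2
¬(β · α) · (γ · β) = 1/2 · 1/2 = 1/2
((¬γ ⇔ β) ⇒ (α · γ)) ⇒ (¬(β · α) · (γ · β)) = 1/2 ⇒ 1/2 = 1/2
γ ⇔ γ = 1/2 ⇔ 1/2 = 1/2
γ ⇔ β = 1/2 ⇔ 1/2 = 1/2
(γ ⇔ β) · β = 1/2 · 1/2 = 1/2
(γ ⇔ γ) · ((γ ⇔ β) · β) = 1/2 · 1/2 = 1/2
(((¬γ ⇔ β) ⇒ (α · γ)) ⇒ (¬(β · α) · (γ · β))) ⇔ ((γ ⇔ γ) · ((γ ⇔ β) · β)) = 1/2 ⇔ 1/2 = 1/2
¬((((¬γ ⇔ β) ⇒ (α · γ)) ⇒ (¬(β · α) · (γ · β))) ⇔ ((γ ⇔ γ) · ((γ ⇔ β) · β))) = ¬1/2 = 1/2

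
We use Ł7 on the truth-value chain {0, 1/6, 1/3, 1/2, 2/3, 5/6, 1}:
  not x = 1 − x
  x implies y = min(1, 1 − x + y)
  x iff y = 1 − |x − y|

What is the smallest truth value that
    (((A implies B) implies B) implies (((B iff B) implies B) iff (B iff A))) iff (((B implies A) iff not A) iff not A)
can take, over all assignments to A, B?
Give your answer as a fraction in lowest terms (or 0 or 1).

1/3

Take A = 0, B = 2/3:
A implies B = 0 implies 2/3 = 1
(A implies B) implies B = 1 implies 2/3 = 2/3
B iff B = 2/3 iff 2/3 = 1
(B iff B) implies B = 1 implies 2/3 = 2/3
B iff A = 2/3 iff 0 = 1/3
((B iff B) implies B) iff (B iff A) = 2/3 iff 1/3 = 2/3
((A implies B) implies B) implies (((B iff B) implies B) iff (B iff A)) = 2/3 implies 2/3 = 1
B implies A = 2/3 implies 0 = 1/3
not A = not 0 = 1
(B implies A) iff not A = 1/3 iff 1 = 1/3
not A = not 0 = 1
((B implies A) iff not A) iff not A = 1/3 iff 1 = 1/3
(((A implies B) implies B) implies (((B iff B) implies B) iff (B iff A))) iff (((B implies A) iff not A) iff not A) = 1 iff 1/3 = 1/3
No assignment yields a value below 1/3, so this is the minimum.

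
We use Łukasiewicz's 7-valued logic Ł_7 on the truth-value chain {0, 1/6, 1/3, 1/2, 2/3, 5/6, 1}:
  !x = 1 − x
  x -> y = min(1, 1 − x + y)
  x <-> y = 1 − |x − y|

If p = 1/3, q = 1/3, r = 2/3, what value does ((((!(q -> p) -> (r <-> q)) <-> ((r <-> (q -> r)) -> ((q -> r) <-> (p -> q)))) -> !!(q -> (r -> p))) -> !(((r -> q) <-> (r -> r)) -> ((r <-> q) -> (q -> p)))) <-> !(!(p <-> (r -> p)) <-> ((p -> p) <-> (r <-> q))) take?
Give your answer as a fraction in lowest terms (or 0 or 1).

q -> p = 1/3 -> 1/3 = 1
!(q -> p) = !1 = 0
r <-> q = 2/3 <-> 1/3 = 2/3
!(q -> p) -> (r <-> q) = 0 -> 2/3 = 1
q -> r = 1/3 -> 2/3 = 1
r <-> (q -> r) = 2/3 <-> 1 = 2/3
q -> r = 1/3 -> 2/3 = 1
p -> q = 1/3 -> 1/3 = 1
(q -> r) <-> (p -> q) = 1 <-> 1 = 1
(r <-> (q -> r)) -> ((q -> r) <-> (p -> q)) = 2/3 -> 1 = 1
(!(q -> p) -> (r <-> q)) <-> ((r <-> (q -> r)) -> ((q -> r) <-> (p -> q))) = 1 <-> 1 = 1
r -> p = 2/3 -> 1/3 = 2/3
q -> (r -> p) = 1/3 -> 2/3 = 1
!(q -> (r -> p)) = !1 = 0
!!(q -> (r -> p)) = !0 = 1
((!(q -> p) -> (r <-> q)) <-> ((r <-> (q -> r)) -> ((q -> r) <-> (p -> q)))) -> !!(q -> (r -> p)) = 1 -> 1 = 1
r -> q = 2/3 -> 1/3 = 2/3
r -> r = 2/3 -> 2/3 = 1
(r -> q) <-> (r -> r) = 2/3 <-> 1 = 2/3
r <-> q = 2/3 <-> 1/3 = 2/3
q -> p = 1/3 -> 1/3 = 1
(r <-> q) -> (q -> p) = 2/3 -> 1 = 1
((r -> q) <-> (r -> r)) -> ((r <-> q) -> (q -> p)) = 2/3 -> 1 = 1
!(((r -> q) <-> (r -> r)) -> ((r <-> q) -> (q -> p))) = !1 = 0
(((!(q -> p) -> (r <-> q)) <-> ((r <-> (q -> r)) -> ((q -> r) <-> (p -> q)))) -> !!(q -> (r -> p))) -> !(((r -> q) <-> (r -> r)) -> ((r <-> q) -> (q -> p))) = 1 -> 0 = 0
r -> p = 2/3 -> 1/3 = 2/3
p <-> (r -> p) = 1/3 <-> 2/3 = 2/3
!(p <-> (r -> p)) = !2/3 = 1/3
p -> p = 1/3 -> 1/3 = 1
r <-> q = 2/3 <-> 1/3 = 2/3
(p -> p) <-> (r <-> q) = 1 <-> 2/3 = 2/3
!(p <-> (r -> p)) <-> ((p -> p) <-> (r <-> q)) = 1/3 <-> 2/3 = 2/3
!(!(p <-> (r -> p)) <-> ((p -> p) <-> (r <-> q))) = !2/3 = 1/3
((((!(q -> p) -> (r <-> q)) <-> ((r <-> (q -> r)) -> ((q -> r) <-> (p -> q)))) -> !!(q -> (r -> p))) -> !(((r -> q) <-> (r -> r)) -> ((r <-> q) -> (q -> p)))) <-> !(!(p <-> (r -> p)) <-> ((p -> p) <-> (r <-> q))) = 0 <-> 1/3 = 2/3

2/3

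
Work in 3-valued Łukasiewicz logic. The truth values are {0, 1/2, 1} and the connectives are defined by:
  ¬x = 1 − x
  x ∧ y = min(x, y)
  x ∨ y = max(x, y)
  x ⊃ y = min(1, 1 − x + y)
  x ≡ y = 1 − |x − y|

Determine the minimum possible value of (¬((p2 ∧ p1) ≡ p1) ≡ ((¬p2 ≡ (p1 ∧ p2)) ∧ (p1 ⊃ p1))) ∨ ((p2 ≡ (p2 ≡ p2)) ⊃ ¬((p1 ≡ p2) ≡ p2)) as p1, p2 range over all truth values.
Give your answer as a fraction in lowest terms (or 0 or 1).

Take p1 = 0, p2 = 1/2:
p2 ∧ p1 = 1/2 ∧ 0 = 0
(p2 ∧ p1) ≡ p1 = 0 ≡ 0 = 1
¬((p2 ∧ p1) ≡ p1) = ¬1 = 0
¬p2 = ¬1/2 = 1/2
p1 ∧ p2 = 0 ∧ 1/2 = 0
¬p2 ≡ (p1 ∧ p2) = 1/2 ≡ 0 = 1/2
p1 ⊃ p1 = 0 ⊃ 0 = 1
(¬p2 ≡ (p1 ∧ p2)) ∧ (p1 ⊃ p1) = 1/2 ∧ 1 = 1/2
¬((p2 ∧ p1) ≡ p1) ≡ ((¬p2 ≡ (p1 ∧ p2)) ∧ (p1 ⊃ p1)) = 0 ≡ 1/2 = 1/2
p2 ≡ p2 = 1/2 ≡ 1/2 = 1
p2 ≡ (p2 ≡ p2) = 1/2 ≡ 1 = 1/2
p1 ≡ p2 = 0 ≡ 1/2 = 1/2
(p1 ≡ p2) ≡ p2 = 1/2 ≡ 1/2 = 1
¬((p1 ≡ p2) ≡ p2) = ¬1 = 0
(p2 ≡ (p2 ≡ p2)) ⊃ ¬((p1 ≡ p2) ≡ p2) = 1/2 ⊃ 0 = 1/2
(¬((p2 ∧ p1) ≡ p1) ≡ ((¬p2 ≡ (p1 ∧ p2)) ∧ (p1 ⊃ p1))) ∨ ((p2 ≡ (p2 ≡ p2)) ⊃ ¬((p1 ≡ p2) ≡ p2)) = 1/2 ∨ 1/2 = 1/2
No assignment yields a value below 1/2, so this is the minimum.

1/2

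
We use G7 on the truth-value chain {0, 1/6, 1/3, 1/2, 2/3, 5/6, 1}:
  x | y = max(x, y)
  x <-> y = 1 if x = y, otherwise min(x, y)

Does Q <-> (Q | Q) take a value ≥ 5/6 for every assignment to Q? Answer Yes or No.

Q = 0 ↦ 1
Q = 1/6 ↦ 1
Q = 1/3 ↦ 1
Q = 1/2 ↦ 1
Q = 2/3 ↦ 1
Q = 5/6 ↦ 1
Q = 1 ↦ 1
Every assignment gives a value ≥ 5/6.

Yes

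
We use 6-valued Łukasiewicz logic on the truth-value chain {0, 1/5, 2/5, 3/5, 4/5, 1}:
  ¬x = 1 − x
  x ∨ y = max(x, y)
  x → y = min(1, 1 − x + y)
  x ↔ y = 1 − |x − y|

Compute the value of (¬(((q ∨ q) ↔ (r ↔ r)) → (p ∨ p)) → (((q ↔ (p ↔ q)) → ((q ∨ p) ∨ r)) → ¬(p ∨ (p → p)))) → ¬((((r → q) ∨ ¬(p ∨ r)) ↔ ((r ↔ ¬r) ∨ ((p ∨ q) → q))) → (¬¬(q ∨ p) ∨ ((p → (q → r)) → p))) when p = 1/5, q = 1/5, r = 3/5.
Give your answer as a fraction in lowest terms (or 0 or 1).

q ∨ q = 1/5 ∨ 1/5 = 1/5
r ↔ r = 3/5 ↔ 3/5 = 1
(q ∨ q) ↔ (r ↔ r) = 1/5 ↔ 1 = 1/5
p ∨ p = 1/5 ∨ 1/5 = 1/5
((q ∨ q) ↔ (r ↔ r)) → (p ∨ p) = 1/5 → 1/5 = 1
¬(((q ∨ q) ↔ (r ↔ r)) → (p ∨ p)) = ¬1 = 0
p ↔ q = 1/5 ↔ 1/5 = 1
q ↔ (p ↔ q) = 1/5 ↔ 1 = 1/5
q ∨ p = 1/5 ∨ 1/5 = 1/5
(q ∨ p) ∨ r = 1/5 ∨ 3/5 = 3/5
(q ↔ (p ↔ q)) → ((q ∨ p) ∨ r) = 1/5 → 3/5 = 1
p → p = 1/5 → 1/5 = 1
p ∨ (p → p) = 1/5 ∨ 1 = 1
¬(p ∨ (p → p)) = ¬1 = 0
((q ↔ (p ↔ q)) → ((q ∨ p) ∨ r)) → ¬(p ∨ (p → p)) = 1 → 0 = 0
¬(((q ∨ q) ↔ (r ↔ r)) → (p ∨ p)) → (((q ↔ (p ↔ q)) → ((q ∨ p) ∨ r)) → ¬(p ∨ (p → p))) = 0 → 0 = 1
r → q = 3/5 → 1/5 = 3/5
p ∨ r = 1/5 ∨ 3/5 = 3/5
¬(p ∨ r) = ¬3/5 = 2/5
(r → q) ∨ ¬(p ∨ r) = 3/5 ∨ 2/5 = 3/5
¬r = ¬3/5 = 2/5
r ↔ ¬r = 3/5 ↔ 2/5 = 4/5
p ∨ q = 1/5 ∨ 1/5 = 1/5
(p ∨ q) → q = 1/5 → 1/5 = 1
(r ↔ ¬r) ∨ ((p ∨ q) → q) = 4/5 ∨ 1 = 1
((r → q) ∨ ¬(p ∨ r)) ↔ ((r ↔ ¬r) ∨ ((p ∨ q) → q)) = 3/5 ↔ 1 = 3/5
q ∨ p = 1/5 ∨ 1/5 = 1/5
¬(q ∨ p) = ¬1/5 = 4/5
¬¬(q ∨ p) = ¬4/5 = 1/5
q → r = 1/5 → 3/5 = 1
p → (q → r) = 1/5 → 1 = 1
(p → (q → r)) → p = 1 → 1/5 = 1/5
¬¬(q ∨ p) ∨ ((p → (q → r)) → p) = 1/5 ∨ 1/5 = 1/5
(((r → q) ∨ ¬(p ∨ r)) ↔ ((r ↔ ¬r) ∨ ((p ∨ q) → q))) → (¬¬(q ∨ p) ∨ ((p → (q → r)) → p)) = 3/5 → 1/5 = 3/5
¬((((r → q) ∨ ¬(p ∨ r)) ↔ ((r ↔ ¬r) ∨ ((p ∨ q) → q))) → (¬¬(q ∨ p) ∨ ((p → (q → r)) → p))) = ¬3/5 = 2/5
(¬(((q ∨ q) ↔ (r ↔ r)) → (p ∨ p)) → (((q ↔ (p ↔ q)) → ((q ∨ p) ∨ r)) → ¬(p ∨ (p → p)))) → ¬((((r → q) ∨ ¬(p ∨ r)) ↔ ((r ↔ ¬r) ∨ ((p ∨ q) → q))) → (¬¬(q ∨ p) ∨ ((p → (q → r)) → p))) = 1 → 2/5 = 2/5

2/5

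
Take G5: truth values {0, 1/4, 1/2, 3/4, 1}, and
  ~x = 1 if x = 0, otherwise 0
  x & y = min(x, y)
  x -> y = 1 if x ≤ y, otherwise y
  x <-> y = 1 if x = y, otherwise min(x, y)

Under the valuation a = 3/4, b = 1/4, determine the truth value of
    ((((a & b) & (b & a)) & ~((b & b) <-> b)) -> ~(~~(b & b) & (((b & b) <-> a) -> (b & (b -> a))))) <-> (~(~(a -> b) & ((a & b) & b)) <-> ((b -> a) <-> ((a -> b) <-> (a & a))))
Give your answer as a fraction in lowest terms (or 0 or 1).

a & b = 3/4 & 1/4 = 1/4
b & a = 1/4 & 3/4 = 1/4
(a & b) & (b & a) = 1/4 & 1/4 = 1/4
b & b = 1/4 & 1/4 = 1/4
(b & b) <-> b = 1/4 <-> 1/4 = 1
~((b & b) <-> b) = ~1 = 0
((a & b) & (b & a)) & ~((b & b) <-> b) = 1/4 & 0 = 0
b & b = 1/4 & 1/4 = 1/4
~(b & b) = ~1/4 = 0
~~(b & b) = ~0 = 1
b & b = 1/4 & 1/4 = 1/4
(b & b) <-> a = 1/4 <-> 3/4 = 1/4
b -> a = 1/4 -> 3/4 = 1
b & (b -> a) = 1/4 & 1 = 1/4
((b & b) <-> a) -> (b & (b -> a)) = 1/4 -> 1/4 = 1
~~(b & b) & (((b & b) <-> a) -> (b & (b -> a))) = 1 & 1 = 1
~(~~(b & b) & (((b & b) <-> a) -> (b & (b -> a)))) = ~1 = 0
(((a & b) & (b & a)) & ~((b & b) <-> b)) -> ~(~~(b & b) & (((b & b) <-> a) -> (b & (b -> a)))) = 0 -> 0 = 1
a -> b = 3/4 -> 1/4 = 1/4
~(a -> b) = ~1/4 = 0
a & b = 3/4 & 1/4 = 1/4
(a & b) & b = 1/4 & 1/4 = 1/4
~(a -> b) & ((a & b) & b) = 0 & 1/4 = 0
~(~(a -> b) & ((a & b) & b)) = ~0 = 1
b -> a = 1/4 -> 3/4 = 1
a -> b = 3/4 -> 1/4 = 1/4
a & a = 3/4 & 3/4 = 3/4
(a -> b) <-> (a & a) = 1/4 <-> 3/4 = 1/4
(b -> a) <-> ((a -> b) <-> (a & a)) = 1 <-> 1/4 = 1/4
~(~(a -> b) & ((a & b) & b)) <-> ((b -> a) <-> ((a -> b) <-> (a & a))) = 1 <-> 1/4 = 1/4
((((a & b) & (b & a)) & ~((b & b) <-> b)) -> ~(~~(b & b) & (((b & b) <-> a) -> (b & (b -> a))))) <-> (~(~(a -> b) & ((a & b) & b)) <-> ((b -> a) <-> ((a -> b) <-> (a & a)))) = 1 <-> 1/4 = 1/4

1/4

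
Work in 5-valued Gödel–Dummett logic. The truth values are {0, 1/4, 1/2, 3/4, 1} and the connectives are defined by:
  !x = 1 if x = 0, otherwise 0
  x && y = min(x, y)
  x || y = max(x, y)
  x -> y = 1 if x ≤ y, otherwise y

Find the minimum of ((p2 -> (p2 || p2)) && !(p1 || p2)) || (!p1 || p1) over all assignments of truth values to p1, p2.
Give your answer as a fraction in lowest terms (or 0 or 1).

1/4

Take p1 = 1/4, p2 = 0:
p2 || p2 = 0 || 0 = 0
p2 -> (p2 || p2) = 0 -> 0 = 1
p1 || p2 = 1/4 || 0 = 1/4
!(p1 || p2) = !1/4 = 0
(p2 -> (p2 || p2)) && !(p1 || p2) = 1 && 0 = 0
!p1 = !1/4 = 0
!p1 || p1 = 0 || 1/4 = 1/4
((p2 -> (p2 || p2)) && !(p1 || p2)) || (!p1 || p1) = 0 || 1/4 = 1/4
No assignment yields a value below 1/4, so this is the minimum.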